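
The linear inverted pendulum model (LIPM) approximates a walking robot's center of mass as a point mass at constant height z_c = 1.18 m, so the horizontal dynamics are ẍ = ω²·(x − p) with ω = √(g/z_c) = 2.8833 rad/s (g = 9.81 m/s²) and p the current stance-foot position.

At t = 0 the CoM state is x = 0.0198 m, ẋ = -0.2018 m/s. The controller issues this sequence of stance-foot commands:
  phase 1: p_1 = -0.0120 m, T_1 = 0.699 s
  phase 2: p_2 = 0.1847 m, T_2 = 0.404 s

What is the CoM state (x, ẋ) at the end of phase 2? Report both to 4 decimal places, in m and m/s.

x = -0.6184, ẋ = -2.1509

phase 1: p=-0.0120, T=0.699, ωT=2.015427, cosh=3.818596, sinh=3.685333; start (x,ẋ)=(0.019800, -0.201800) → end (x,ẋ)=(-0.148502, -0.432688)
phase 2: p=0.1847, T=0.404, ωT=1.164853, cosh=1.758710, sinh=1.446742; start (x,ẋ)=(-0.148502, -0.432688) → end (x,ẋ)=(-0.618415, -2.150891)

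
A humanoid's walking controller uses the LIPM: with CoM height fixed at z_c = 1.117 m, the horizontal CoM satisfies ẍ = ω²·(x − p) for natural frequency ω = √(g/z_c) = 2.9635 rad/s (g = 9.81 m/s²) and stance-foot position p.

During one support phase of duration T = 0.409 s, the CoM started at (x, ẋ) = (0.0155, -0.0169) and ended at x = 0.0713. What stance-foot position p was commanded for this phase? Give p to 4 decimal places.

ωT = 2.9635·0.409 = 1.212071; cosh(ωT) = 1.829009, sinh(ωT) = 1.531429
x(T) = p + (x₀−p)·cosh(ωT) + (ẋ₀/ω)·sinh(ωT) ⇒ p·(1 − cosh) = x(T) − x₀·cosh − (ẋ₀/ω)·sinh
numerator   = 0.0713 − (0.0155)·1.829009 − (-0.0169/2.9635)·1.531429 = 0.051684
denominator = 1 − 1.829009 = -0.829009
p = 0.051684 / -0.829009 = -0.0623

p = -0.0623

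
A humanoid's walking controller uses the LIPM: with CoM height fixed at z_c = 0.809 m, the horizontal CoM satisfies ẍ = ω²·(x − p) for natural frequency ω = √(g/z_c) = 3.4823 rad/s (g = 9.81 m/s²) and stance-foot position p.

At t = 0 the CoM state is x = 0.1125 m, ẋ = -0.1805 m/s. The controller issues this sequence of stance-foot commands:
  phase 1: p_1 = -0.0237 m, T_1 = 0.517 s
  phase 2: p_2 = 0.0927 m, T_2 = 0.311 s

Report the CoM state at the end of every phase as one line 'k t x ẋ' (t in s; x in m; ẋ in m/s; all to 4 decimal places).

1 0.5170 0.2471 0.8349
2 0.8280 0.6603 2.0773

phase 1: p=-0.0237, T=0.517, ωT=1.800349, cosh=3.108500, sinh=2.943259; start (x,ẋ)=(0.112500, -0.180500) → end (x,ẋ)=(0.247118, 0.834872)
phase 2: p=0.0927, T=0.311, ωT=1.082995, cosh=1.646046, sinh=1.307467; start (x,ẋ)=(0.247118, 0.834872) → end (x,ẋ)=(0.660341, 2.077302)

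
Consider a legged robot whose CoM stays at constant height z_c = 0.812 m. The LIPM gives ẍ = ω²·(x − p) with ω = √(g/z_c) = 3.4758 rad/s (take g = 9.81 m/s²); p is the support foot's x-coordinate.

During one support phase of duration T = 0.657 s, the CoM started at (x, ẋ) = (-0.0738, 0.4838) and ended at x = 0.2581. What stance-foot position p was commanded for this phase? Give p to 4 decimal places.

ωT = 3.4758·0.657 = 2.283601; cosh(ωT) = 4.956931, sinh(ωT) = 4.855015
x(T) = p + (x₀−p)·cosh(ωT) + (ẋ₀/ω)·sinh(ωT) ⇒ p·(1 − cosh) = x(T) − x₀·cosh − (ẋ₀/ω)·sinh
numerator   = 0.2581 − (-0.0738)·4.956931 − (0.4838/3.4758)·4.855015 = -0.051853
denominator = 1 − 4.956931 = -3.956931
p = -0.051853 / -3.956931 = 0.0131

p = 0.0131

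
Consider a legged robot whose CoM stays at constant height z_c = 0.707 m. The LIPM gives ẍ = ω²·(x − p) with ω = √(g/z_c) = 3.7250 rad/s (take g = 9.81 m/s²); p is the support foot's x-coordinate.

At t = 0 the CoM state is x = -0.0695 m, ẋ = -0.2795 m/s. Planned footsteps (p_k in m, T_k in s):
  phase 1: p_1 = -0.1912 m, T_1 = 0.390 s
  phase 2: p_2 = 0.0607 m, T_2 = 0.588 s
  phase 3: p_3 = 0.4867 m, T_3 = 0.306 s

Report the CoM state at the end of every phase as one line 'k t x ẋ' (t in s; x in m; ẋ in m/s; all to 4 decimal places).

phase 1: p=-0.1912, T=0.390, ωT=1.452750, cosh=2.254390, sinh=2.020464; start (x,ẋ)=(-0.069500, -0.279500) → end (x,ẋ)=(-0.068443, 0.285840)
phase 2: p=0.0607, T=0.588, ωT=2.190300, cosh=4.524889, sinh=4.413005; start (x,ẋ)=(-0.068443, 0.285840) → end (x,ẋ)=(-0.185025, -0.829521)
phase 3: p=0.4867, T=0.306, ωT=1.139850, cosh=1.723083, sinh=1.403216; start (x,ẋ)=(-0.185025, -0.829521) → end (x,ẋ)=(-0.983220, -4.940426)

1 0.3900 -0.0684 0.2858
2 0.9780 -0.1850 -0.8295
3 1.2840 -0.9832 -4.9404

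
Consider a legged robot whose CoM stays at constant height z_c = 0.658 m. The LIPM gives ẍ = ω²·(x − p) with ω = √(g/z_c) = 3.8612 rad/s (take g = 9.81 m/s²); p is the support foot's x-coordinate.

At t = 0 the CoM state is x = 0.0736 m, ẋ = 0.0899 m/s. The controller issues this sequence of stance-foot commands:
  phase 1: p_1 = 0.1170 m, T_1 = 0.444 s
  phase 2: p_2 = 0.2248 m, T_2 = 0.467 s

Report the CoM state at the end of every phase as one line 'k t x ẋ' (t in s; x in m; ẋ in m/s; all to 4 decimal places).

1 0.4440 0.0551 -0.1925
2 0.9110 -0.4512 -2.5339

phase 1: p=0.1170, T=0.444, ωT=1.714373, cosh=2.866634, sinh=2.686557; start (x,ẋ)=(0.073600, 0.089900) → end (x,ẋ)=(0.055139, -0.192492)
phase 2: p=0.2248, T=0.467, ωT=1.803180, cosh=3.116846, sinh=2.952072; start (x,ẋ)=(0.055139, -0.192492) → end (x,ẋ)=(-0.451177, -2.533857)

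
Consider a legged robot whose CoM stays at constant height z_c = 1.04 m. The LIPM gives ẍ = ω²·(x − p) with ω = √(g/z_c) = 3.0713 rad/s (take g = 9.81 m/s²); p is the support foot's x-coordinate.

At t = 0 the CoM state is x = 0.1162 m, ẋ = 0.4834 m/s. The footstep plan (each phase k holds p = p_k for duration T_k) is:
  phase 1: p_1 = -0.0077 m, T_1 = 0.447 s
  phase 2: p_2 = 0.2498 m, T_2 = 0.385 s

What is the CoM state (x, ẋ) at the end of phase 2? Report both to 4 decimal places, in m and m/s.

phase 1: p=-0.0077, T=0.447, ωT=1.372871, cosh=2.100022, sinh=1.846644; start (x,ẋ)=(0.116200, 0.483400) → end (x,ẋ)=(0.543141, 1.717861)
phase 2: p=0.2498, T=0.385, ωT=1.182451, cosh=1.784443, sinh=1.477916; start (x,ẋ)=(0.543141, 1.717861) → end (x,ẋ)=(1.599889, 4.396936)

x = 1.5999, ẋ = 4.3969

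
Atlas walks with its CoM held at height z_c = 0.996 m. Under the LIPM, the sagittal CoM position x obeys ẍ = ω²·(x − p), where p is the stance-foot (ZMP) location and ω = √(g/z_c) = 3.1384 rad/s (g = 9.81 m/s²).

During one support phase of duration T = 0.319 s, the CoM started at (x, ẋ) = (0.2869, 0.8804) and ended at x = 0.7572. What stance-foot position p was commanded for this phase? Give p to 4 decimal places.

p = 0.0295

ωT = 3.1384·0.319 = 1.001150; cosh(ωT) = 1.544433, sinh(ωT) = 1.176976
x(T) = p + (x₀−p)·cosh(ωT) + (ẋ₀/ω)·sinh(ωT) ⇒ p·(1 − cosh) = x(T) − x₀·cosh − (ẋ₀/ω)·sinh
numerator   = 0.7572 − (0.2869)·1.544433 − (0.8804/3.1384)·1.176976 = -0.016069
denominator = 1 − 1.544433 = -0.544433
p = -0.016069 / -0.544433 = 0.0295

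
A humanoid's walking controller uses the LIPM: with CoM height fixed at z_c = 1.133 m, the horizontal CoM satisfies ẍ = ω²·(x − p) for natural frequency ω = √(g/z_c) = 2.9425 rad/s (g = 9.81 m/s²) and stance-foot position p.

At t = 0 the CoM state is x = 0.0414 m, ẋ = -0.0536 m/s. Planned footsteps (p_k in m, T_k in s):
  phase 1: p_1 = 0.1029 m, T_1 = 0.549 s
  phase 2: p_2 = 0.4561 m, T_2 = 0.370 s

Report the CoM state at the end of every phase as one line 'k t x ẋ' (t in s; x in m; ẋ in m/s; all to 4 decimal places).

1 0.5490 -0.1019 -0.5773
2 0.9190 -0.7249 -3.1168

phase 1: p=0.1029, T=0.549, ωT=1.615433, cosh=2.614434, sinh=2.415629; start (x,ẋ)=(0.041400, -0.053600) → end (x,ẋ)=(-0.101890, -0.577275)
phase 2: p=0.4561, T=0.370, ωT=1.088725, cosh=1.653565, sinh=1.316919; start (x,ẋ)=(-0.101890, -0.577275) → end (x,ẋ)=(-0.724933, -3.116794)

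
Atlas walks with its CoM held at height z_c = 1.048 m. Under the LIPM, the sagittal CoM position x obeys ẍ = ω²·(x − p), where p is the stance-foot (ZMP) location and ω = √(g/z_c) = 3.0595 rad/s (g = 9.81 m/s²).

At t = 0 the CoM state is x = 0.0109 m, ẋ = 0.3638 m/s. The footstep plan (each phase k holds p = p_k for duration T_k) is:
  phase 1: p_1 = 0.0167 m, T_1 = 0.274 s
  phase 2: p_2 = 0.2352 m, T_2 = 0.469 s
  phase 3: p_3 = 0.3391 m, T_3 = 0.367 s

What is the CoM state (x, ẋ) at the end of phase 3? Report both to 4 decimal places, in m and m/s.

x = 0.4298, ẋ = 0.4456

phase 1: p=0.0167, T=0.274, ωT=0.838303, cosh=1.372442, sinh=0.939998; start (x,ẋ)=(0.010900, 0.363800) → end (x,ẋ)=(0.120513, 0.482614)
phase 2: p=0.2352, T=0.469, ωT=1.434905, cosh=2.218693, sinh=1.980555; start (x,ẋ)=(0.120513, 0.482614) → end (x,ẋ)=(0.293164, 0.375828)
phase 3: p=0.3391, T=0.367, ωT=1.122837, cosh=1.699458, sinh=1.374102; start (x,ẋ)=(0.293164, 0.375828) → end (x,ẋ)=(0.429828, 0.445585)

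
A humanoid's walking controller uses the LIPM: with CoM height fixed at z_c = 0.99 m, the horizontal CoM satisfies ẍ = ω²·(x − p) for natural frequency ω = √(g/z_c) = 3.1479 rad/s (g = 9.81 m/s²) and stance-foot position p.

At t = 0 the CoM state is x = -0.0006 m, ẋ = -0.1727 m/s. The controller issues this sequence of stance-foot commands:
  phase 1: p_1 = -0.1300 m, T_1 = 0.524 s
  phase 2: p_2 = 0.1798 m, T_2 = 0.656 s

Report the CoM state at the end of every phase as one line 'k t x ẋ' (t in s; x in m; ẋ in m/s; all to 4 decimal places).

1 0.5240 0.0817 0.5548
2 1.1800 0.4704 1.0244

phase 1: p=-0.1300, T=0.524, ωT=1.649500, cosh=2.698260, sinh=2.506114; start (x,ẋ)=(-0.000600, -0.172700) → end (x,ẋ)=(0.081665, 0.554847)
phase 2: p=0.1798, T=0.656, ωT=2.065022, cosh=4.006145, sinh=3.879330; start (x,ẋ)=(0.081665, 0.554847) → end (x,ẋ)=(0.470423, 1.024391)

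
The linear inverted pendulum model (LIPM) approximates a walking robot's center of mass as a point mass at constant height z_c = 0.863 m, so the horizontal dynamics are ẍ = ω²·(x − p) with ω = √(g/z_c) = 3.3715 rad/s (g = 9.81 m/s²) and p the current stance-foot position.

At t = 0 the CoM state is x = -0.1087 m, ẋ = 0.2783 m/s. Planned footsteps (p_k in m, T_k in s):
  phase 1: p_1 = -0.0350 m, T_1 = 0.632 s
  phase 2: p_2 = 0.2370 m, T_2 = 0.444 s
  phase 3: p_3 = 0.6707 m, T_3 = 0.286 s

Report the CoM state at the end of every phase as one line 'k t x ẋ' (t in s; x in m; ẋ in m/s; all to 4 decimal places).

1 0.6320 -0.0070 0.1568
2 1.0760 -0.2368 -1.3780
3 1.3620 -1.1504 -5.4989

phase 1: p=-0.0350, T=0.632, ωT=2.130788, cosh=4.270122, sinh=4.151378; start (x,ẋ)=(-0.108700, 0.278300) → end (x,ẋ)=(-0.007033, 0.156842)
phase 2: p=0.2370, T=0.444, ωT=1.496946, cosh=2.345918, sinh=2.122105; start (x,ẋ)=(-0.007033, 0.156842) → end (x,ẋ)=(-0.236761, -1.378038)
phase 3: p=0.6707, T=0.286, ωT=0.964249, cosh=1.502043, sinh=1.120774; start (x,ẋ)=(-0.236761, -1.378038) → end (x,ẋ)=(-1.150441, -5.498887)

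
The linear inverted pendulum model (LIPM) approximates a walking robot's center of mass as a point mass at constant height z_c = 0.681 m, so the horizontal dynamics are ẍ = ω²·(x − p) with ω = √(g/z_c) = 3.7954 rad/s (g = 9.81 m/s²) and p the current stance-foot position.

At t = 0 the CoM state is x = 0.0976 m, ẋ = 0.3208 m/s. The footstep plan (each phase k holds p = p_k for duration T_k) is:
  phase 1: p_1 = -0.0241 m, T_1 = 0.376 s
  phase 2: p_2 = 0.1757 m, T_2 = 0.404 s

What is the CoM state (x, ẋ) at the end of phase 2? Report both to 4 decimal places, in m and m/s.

phase 1: p=-0.0241, T=0.376, ωT=1.427070, cosh=2.203243, sinh=1.963232; start (x,ẋ)=(0.097600, 0.320800) → end (x,ẋ)=(0.409974, 1.613618)
phase 2: p=0.1757, T=0.404, ωT=1.533342, cosh=2.424724, sinh=2.208911; start (x,ẋ)=(0.409974, 1.613618) → end (x,ẋ)=(1.682869, 5.876658)

x = 1.6829, ẋ = 5.8767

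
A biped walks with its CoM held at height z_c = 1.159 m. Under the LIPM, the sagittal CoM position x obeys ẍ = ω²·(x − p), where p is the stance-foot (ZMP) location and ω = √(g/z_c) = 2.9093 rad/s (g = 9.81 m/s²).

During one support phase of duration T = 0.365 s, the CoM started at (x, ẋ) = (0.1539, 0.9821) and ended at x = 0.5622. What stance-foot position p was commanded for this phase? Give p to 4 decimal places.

p = 0.1885

ωT = 2.9093·0.365 = 1.061894; cosh(ωT) = 1.618822, sinh(ωT) = 1.273022
x(T) = p + (x₀−p)·cosh(ωT) + (ẋ₀/ω)·sinh(ωT) ⇒ p·(1 − cosh) = x(T) − x₀·cosh − (ẋ₀/ω)·sinh
numerator   = 0.5622 − (0.1539)·1.618822 − (0.9821/2.9093)·1.273022 = -0.116674
denominator = 1 − 1.618822 = -0.618822
p = -0.116674 / -0.618822 = 0.1885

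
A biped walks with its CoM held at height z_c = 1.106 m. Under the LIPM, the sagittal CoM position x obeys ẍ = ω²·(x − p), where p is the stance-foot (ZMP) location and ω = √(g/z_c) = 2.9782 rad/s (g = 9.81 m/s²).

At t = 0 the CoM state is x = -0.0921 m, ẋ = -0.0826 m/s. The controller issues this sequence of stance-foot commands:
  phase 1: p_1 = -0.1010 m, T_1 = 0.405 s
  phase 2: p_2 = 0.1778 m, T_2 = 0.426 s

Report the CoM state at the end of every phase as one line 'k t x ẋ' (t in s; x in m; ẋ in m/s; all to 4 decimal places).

1 0.4050 -0.1270 -0.1100
2 0.8310 -0.4675 -1.6975

phase 1: p=-0.1010, T=0.405, ωT=1.206171, cosh=1.820005, sinh=1.520664; start (x,ẋ)=(-0.092100, -0.082600) → end (x,ẋ)=(-0.126977, -0.110026)
phase 2: p=0.1778, T=0.426, ωT=1.268713, cosh=1.918733, sinh=1.637540; start (x,ẋ)=(-0.126977, -0.110026) → end (x,ẋ)=(-0.467483, -1.697485)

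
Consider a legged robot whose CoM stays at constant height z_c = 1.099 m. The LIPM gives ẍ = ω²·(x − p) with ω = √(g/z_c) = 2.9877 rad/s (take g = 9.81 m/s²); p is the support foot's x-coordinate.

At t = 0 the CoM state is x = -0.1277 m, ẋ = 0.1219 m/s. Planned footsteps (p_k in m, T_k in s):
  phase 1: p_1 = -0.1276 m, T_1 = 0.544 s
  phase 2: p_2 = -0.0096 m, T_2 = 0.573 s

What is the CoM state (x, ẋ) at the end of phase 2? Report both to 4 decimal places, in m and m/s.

phase 1: p=-0.1276, T=0.544, ωT=1.625309, cosh=2.638419, sinh=2.441568; start (x,ẋ)=(-0.127700, 0.121900) → end (x,ẋ)=(-0.028246, 0.320894)
phase 2: p=-0.0096, T=0.573, ωT=1.711952, cosh=2.860139, sinh=2.679626; start (x,ẋ)=(-0.028246, 0.320894) → end (x,ẋ)=(0.224874, 0.768520)

x = 0.2249, ẋ = 0.7685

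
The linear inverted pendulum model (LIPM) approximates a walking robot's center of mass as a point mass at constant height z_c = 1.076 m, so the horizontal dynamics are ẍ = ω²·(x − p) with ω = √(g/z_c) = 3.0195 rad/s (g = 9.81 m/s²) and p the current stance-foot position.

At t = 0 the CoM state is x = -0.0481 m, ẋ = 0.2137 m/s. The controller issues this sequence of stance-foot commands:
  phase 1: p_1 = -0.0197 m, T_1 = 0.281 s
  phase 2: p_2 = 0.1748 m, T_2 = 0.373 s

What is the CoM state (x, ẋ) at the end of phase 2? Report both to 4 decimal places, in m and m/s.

x = -0.0109, ẋ = -0.3287

phase 1: p=-0.0197, T=0.281, ωT=0.848480, cosh=1.382079, sinh=0.954013; start (x,ẋ)=(-0.048100, 0.213700) → end (x,ẋ)=(0.008568, 0.213540)
phase 2: p=0.1748, T=0.373, ωT=1.126273, cosh=1.704191, sinh=1.379951; start (x,ẋ)=(0.008568, 0.213540) → end (x,ẋ)=(-0.010901, -0.328738)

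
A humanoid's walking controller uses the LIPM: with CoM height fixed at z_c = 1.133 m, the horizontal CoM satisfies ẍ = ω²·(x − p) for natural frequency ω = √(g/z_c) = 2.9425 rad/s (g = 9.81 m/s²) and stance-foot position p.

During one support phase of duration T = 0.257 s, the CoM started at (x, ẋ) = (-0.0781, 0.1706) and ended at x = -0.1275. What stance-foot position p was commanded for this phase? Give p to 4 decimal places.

p = 0.2472

ωT = 2.9425·0.257 = 0.756223; cosh(ωT) = 1.299825, sinh(ωT) = 0.830389
x(T) = p + (x₀−p)·cosh(ωT) + (ẋ₀/ω)·sinh(ωT) ⇒ p·(1 − cosh) = x(T) − x₀·cosh − (ẋ₀/ω)·sinh
numerator   = -0.1275 − (-0.0781)·1.299825 − (0.1706/2.9425)·0.830389 = -0.074128
denominator = 1 − 1.299825 = -0.299825
p = -0.074128 / -0.299825 = 0.2472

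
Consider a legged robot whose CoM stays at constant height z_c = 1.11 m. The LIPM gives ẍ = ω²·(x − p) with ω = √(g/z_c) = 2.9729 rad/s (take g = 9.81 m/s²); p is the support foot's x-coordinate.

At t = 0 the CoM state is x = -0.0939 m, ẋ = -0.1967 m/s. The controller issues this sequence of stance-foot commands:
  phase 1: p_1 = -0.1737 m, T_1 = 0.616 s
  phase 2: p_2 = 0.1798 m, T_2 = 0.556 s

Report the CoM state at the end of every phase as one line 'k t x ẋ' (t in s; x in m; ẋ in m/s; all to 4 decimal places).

phase 1: p=-0.1737, T=0.616, ωT=1.831306, cosh=3.201120, sinh=3.040916; start (x,ẋ)=(-0.093900, -0.196700) → end (x,ẋ)=(-0.119451, 0.091759)
phase 2: p=0.1798, T=0.556, ωT=1.652932, cosh=2.706879, sinh=2.515392; start (x,ẋ)=(-0.119451, 0.091759) → end (x,ẋ)=(-0.552598, -1.989421)

1 0.6160 -0.1195 0.0918
2 1.1720 -0.5526 -1.9894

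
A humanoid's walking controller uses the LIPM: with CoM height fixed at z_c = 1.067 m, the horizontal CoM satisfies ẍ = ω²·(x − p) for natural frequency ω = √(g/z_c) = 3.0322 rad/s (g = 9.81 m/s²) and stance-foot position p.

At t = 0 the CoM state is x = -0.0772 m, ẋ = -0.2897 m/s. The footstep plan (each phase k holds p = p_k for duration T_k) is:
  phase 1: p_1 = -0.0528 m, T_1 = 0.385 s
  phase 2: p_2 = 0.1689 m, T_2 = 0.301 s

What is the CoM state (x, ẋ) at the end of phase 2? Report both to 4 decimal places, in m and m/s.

x = -0.6274, ẋ = -2.1715

phase 1: p=-0.0528, T=0.385, ωT=1.167397, cosh=1.762396, sinh=1.451220; start (x,ẋ)=(-0.077200, -0.289700) → end (x,ẋ)=(-0.234454, -0.617936)
phase 2: p=0.1689, T=0.301, ωT=0.912692, cosh=1.446231, sinh=1.044789; start (x,ẋ)=(-0.234454, -0.617936) → end (x,ẋ)=(-0.627362, -2.171506)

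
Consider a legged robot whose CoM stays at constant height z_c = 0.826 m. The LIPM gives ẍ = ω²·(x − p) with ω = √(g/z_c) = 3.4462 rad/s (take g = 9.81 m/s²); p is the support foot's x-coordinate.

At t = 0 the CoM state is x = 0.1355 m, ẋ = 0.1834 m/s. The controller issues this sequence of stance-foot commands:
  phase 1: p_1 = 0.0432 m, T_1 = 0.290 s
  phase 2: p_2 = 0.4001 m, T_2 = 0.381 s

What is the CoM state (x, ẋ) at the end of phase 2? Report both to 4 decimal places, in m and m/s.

phase 1: p=0.0432, T=0.290, ωT=0.999398, cosh=1.542373, sinh=1.174272; start (x,ẋ)=(0.135500, 0.183400) → end (x,ẋ)=(0.248054, 0.656389)
phase 2: p=0.4001, T=0.381, ωT=1.313002, cosh=1.993164, sinh=1.724153; start (x,ẋ)=(0.248054, 0.656389) → end (x,ẋ)=(0.425441, 0.404865)

x = 0.4254, ẋ = 0.4049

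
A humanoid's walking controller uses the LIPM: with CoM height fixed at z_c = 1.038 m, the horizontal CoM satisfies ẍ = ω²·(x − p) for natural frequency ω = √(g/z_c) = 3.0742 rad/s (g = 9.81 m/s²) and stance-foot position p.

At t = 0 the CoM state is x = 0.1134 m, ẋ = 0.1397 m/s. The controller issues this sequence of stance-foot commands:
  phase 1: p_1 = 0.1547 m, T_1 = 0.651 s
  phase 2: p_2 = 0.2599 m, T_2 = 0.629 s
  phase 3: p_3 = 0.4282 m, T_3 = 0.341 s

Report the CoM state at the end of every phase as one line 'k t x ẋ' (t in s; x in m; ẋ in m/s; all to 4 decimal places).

1 0.6510 0.1642 0.0651
2 1.2800 -0.0063 -0.7664
3 1.6210 -0.5796 -2.8987

phase 1: p=0.1547, T=0.651, ωT=2.001304, cosh=3.766929, sinh=3.631770; start (x,ẋ)=(0.113400, 0.139700) → end (x,ẋ)=(0.164163, 0.065134)
phase 2: p=0.2599, T=0.629, ωT=1.933672, cosh=3.529735, sinh=3.385119; start (x,ẋ)=(0.164163, 0.065134) → end (x,ẋ)=(-0.006303, -0.766380)
phase 3: p=0.4282, T=0.341, ωT=1.048302, cosh=1.601668, sinh=1.251136; start (x,ẋ)=(-0.006303, -0.766380) → end (x,ẋ)=(-0.579631, -2.898691)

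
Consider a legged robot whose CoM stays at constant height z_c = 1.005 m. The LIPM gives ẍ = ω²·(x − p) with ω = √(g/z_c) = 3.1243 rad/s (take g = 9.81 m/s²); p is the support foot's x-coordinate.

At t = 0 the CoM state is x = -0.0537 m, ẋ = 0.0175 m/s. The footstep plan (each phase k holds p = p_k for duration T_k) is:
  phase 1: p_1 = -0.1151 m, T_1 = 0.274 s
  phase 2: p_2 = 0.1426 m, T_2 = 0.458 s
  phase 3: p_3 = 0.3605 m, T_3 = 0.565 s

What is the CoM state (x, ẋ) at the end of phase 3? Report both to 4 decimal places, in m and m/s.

phase 1: p=-0.1151, T=0.274, ωT=0.856058, cosh=1.389349, sinh=0.964515; start (x,ẋ)=(-0.053700, 0.017500) → end (x,ẋ)=(-0.024391, 0.209339)
phase 2: p=0.1426, T=0.458, ωT=1.430929, cosh=2.210836, sinh=1.971749; start (x,ẋ)=(-0.024391, 0.209339) → end (x,ẋ)=(-0.094477, -0.565911)
phase 3: p=0.3605, T=0.565, ωT=1.765229, cosh=3.007030, sinh=2.835883; start (x,ẋ)=(-0.094477, -0.565911) → end (x,ẋ)=(-1.521299, -5.732874)

x = -1.5213, ẋ = -5.7329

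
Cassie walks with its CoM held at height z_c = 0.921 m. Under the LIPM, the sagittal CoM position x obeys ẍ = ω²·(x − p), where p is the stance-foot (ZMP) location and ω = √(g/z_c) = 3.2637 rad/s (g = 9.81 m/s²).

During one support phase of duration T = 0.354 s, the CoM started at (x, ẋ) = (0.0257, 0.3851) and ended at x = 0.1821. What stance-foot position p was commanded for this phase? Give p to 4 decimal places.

ωT = 3.2637·0.354 = 1.155350; cosh(ωT) = 1.745041, sinh(ωT) = 1.430093
x(T) = p + (x₀−p)·cosh(ωT) + (ẋ₀/ω)·sinh(ωT) ⇒ p·(1 − cosh) = x(T) − x₀·cosh − (ẋ₀/ω)·sinh
numerator   = 0.1821 − (0.0257)·1.745041 − (0.3851/3.2637)·1.430093 = -0.031491
denominator = 1 − 1.745041 = -0.745041
p = -0.031491 / -0.745041 = 0.0423

p = 0.0423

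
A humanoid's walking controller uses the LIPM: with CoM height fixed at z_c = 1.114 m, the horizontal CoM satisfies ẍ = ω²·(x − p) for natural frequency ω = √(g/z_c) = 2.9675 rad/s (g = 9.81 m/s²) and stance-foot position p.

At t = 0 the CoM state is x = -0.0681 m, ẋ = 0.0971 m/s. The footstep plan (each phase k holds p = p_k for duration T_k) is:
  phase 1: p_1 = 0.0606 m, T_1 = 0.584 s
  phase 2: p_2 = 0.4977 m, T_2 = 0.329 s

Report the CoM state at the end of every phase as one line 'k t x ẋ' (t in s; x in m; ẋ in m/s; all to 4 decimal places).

phase 1: p=0.0606, T=0.584, ωT=1.733020, cosh=2.917232, sinh=2.740482; start (x,ẋ)=(-0.068100, 0.097100) → end (x,ẋ)=(-0.225176, -0.763374)
phase 2: p=0.4977, T=0.329, ωT=0.976307, cosh=1.515668, sinh=1.138968; start (x,ẋ)=(-0.225176, -0.763374) → end (x,ẋ)=(-0.890934, -3.600262)

1 0.5840 -0.2252 -0.7634
2 0.9130 -0.8909 -3.6003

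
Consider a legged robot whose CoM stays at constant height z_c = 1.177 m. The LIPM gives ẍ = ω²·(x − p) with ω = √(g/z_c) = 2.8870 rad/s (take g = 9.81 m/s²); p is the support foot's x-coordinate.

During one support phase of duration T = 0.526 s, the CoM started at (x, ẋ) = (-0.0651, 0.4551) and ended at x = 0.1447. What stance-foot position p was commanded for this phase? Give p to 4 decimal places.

p = 0.0303

ωT = 2.8870·0.526 = 1.518562; cosh(ωT) = 2.392341, sinh(ωT) = 2.173314
x(T) = p + (x₀−p)·cosh(ωT) + (ẋ₀/ω)·sinh(ωT) ⇒ p·(1 − cosh) = x(T) − x₀·cosh − (ẋ₀/ω)·sinh
numerator   = 0.1447 − (-0.0651)·2.392341 − (0.4551/2.8870)·2.173314 = -0.042155
denominator = 1 − 2.392341 = -1.392341
p = -0.042155 / -1.392341 = 0.0303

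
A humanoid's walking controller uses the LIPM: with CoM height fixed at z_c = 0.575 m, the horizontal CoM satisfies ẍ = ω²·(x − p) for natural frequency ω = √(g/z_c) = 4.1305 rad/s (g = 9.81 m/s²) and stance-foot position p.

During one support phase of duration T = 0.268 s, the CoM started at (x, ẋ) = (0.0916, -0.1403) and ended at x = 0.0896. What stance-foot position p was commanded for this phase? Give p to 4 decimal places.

ωT = 4.1305·0.268 = 1.106974; cosh(ωT) = 1.677874, sinh(ωT) = 1.347316
x(T) = p + (x₀−p)·cosh(ωT) + (ẋ₀/ω)·sinh(ωT) ⇒ p·(1 − cosh) = x(T) − x₀·cosh − (ẋ₀/ω)·sinh
numerator   = 0.0896 − (0.0916)·1.677874 − (-0.1403/4.1305)·1.347316 = -0.018329
denominator = 1 − 1.677874 = -0.677874
p = -0.018329 / -0.677874 = 0.0270

p = 0.0270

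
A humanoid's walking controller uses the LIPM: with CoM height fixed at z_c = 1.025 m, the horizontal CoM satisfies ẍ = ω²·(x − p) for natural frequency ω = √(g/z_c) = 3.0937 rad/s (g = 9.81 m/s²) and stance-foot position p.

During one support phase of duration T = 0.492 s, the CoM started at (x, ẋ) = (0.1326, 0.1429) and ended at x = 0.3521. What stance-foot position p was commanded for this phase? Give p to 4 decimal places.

ωT = 3.0937·0.492 = 1.522100; cosh(ωT) = 2.400046, sinh(ωT) = 2.181793
x(T) = p + (x₀−p)·cosh(ωT) + (ẋ₀/ω)·sinh(ωT) ⇒ p·(1 − cosh) = x(T) − x₀·cosh − (ẋ₀/ω)·sinh
numerator   = 0.3521 − (0.1326)·2.400046 − (0.1429/3.0937)·2.181793 = -0.066925
denominator = 1 − 2.400046 = -1.400046
p = -0.066925 / -1.400046 = 0.0478

p = 0.0478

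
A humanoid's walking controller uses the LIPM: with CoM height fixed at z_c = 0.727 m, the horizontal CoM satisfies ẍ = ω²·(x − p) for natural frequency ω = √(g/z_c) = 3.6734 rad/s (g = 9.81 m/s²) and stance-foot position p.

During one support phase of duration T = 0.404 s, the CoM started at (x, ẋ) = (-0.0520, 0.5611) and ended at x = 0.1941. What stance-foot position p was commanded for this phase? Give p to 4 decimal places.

p = 0.0037

ωT = 3.6734·0.404 = 1.484054; cosh(ωT) = 2.318753, sinh(ωT) = 2.092036
x(T) = p + (x₀−p)·cosh(ωT) + (ẋ₀/ω)·sinh(ωT) ⇒ p·(1 − cosh) = x(T) − x₀·cosh − (ẋ₀/ω)·sinh
numerator   = 0.1941 − (-0.0520)·2.318753 − (0.5611/3.6734)·2.092036 = -0.004877
denominator = 1 − 2.318753 = -1.318753
p = -0.004877 / -1.318753 = 0.0037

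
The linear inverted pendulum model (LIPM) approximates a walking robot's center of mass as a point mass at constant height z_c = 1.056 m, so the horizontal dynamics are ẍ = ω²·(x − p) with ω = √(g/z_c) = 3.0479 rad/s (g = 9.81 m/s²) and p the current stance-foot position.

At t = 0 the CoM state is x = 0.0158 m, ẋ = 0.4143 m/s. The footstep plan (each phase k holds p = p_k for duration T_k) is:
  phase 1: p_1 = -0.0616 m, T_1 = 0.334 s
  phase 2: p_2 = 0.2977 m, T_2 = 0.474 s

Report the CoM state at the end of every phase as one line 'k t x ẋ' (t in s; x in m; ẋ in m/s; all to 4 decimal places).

1 0.3340 0.2230 0.9320
2 0.8080 0.7429 1.6303

phase 1: p=-0.0616, T=0.334, ωT=1.017999, cosh=1.564484, sinh=1.203166; start (x,ẋ)=(0.015800, 0.414300) → end (x,ẋ)=(0.223037, 0.932002)
phase 2: p=0.2977, T=0.474, ωT=1.444705, cosh=2.238208, sinh=2.002392; start (x,ẋ)=(0.223037, 0.932002) → end (x,ẋ)=(0.742890, 1.630338)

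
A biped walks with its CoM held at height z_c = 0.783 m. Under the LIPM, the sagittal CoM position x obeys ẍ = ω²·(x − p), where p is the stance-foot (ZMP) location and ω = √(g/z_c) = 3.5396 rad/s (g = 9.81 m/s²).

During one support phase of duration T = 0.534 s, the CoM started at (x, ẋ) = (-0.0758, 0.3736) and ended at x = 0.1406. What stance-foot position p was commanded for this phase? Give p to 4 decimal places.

p = -0.0234

ωT = 3.5396·0.534 = 1.890146; cosh(ωT) = 3.385694, sinh(ωT) = 3.234644
x(T) = p + (x₀−p)·cosh(ωT) + (ẋ₀/ω)·sinh(ωT) ⇒ p·(1 − cosh) = x(T) − x₀·cosh − (ẋ₀/ω)·sinh
numerator   = 0.1406 − (-0.0758)·3.385694 − (0.3736/3.5396)·3.234644 = 0.055823
denominator = 1 − 3.385694 = -2.385694
p = 0.055823 / -2.385694 = -0.0234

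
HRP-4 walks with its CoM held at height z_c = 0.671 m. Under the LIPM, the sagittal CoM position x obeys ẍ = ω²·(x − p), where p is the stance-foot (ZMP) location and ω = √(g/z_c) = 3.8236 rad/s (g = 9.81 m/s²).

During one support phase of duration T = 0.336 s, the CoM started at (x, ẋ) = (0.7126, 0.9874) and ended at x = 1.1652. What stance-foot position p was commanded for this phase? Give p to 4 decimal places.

p = 0.6896

ωT = 3.8236·0.336 = 1.284730; cosh(ωT) = 1.945208, sinh(ωT) = 1.668483
x(T) = p + (x₀−p)·cosh(ωT) + (ẋ₀/ω)·sinh(ωT) ⇒ p·(1 − cosh) = x(T) − x₀·cosh − (ẋ₀/ω)·sinh
numerator   = 1.1652 − (0.7126)·1.945208 − (0.9874/3.8236)·1.668483 = -0.651821
denominator = 1 − 1.945208 = -0.945208
p = -0.651821 / -0.945208 = 0.6896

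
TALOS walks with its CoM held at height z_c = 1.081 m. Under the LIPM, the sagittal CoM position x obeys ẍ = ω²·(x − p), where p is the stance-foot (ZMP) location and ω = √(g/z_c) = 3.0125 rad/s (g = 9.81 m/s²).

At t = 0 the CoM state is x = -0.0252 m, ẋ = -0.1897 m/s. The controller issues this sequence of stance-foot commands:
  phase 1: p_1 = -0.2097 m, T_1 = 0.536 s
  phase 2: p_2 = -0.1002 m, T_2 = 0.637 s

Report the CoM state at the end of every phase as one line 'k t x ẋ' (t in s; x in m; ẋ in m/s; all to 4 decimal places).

phase 1: p=-0.2097, T=0.536, ωT=1.614700, cosh=2.612665, sinh=2.413715; start (x,ẋ)=(-0.025200, -0.189700) → end (x,ẋ)=(0.120343, 0.845935)
phase 2: p=-0.1002, T=0.637, ωT=1.918963, cosh=3.480322, sinh=3.333563; start (x,ẋ)=(0.120343, 0.845935) → end (x,ẋ)=(1.603452, 5.158897)

1 0.5360 0.1203 0.8459
2 1.1730 1.6035 5.1589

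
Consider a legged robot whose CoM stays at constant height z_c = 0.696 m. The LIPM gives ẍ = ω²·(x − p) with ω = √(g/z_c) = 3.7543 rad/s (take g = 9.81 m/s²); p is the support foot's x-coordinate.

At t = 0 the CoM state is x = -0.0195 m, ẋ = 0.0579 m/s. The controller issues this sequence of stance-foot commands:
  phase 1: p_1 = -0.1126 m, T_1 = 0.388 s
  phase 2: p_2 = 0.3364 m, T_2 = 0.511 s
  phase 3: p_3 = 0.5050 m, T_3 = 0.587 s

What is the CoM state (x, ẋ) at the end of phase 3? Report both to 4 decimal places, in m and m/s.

x = 0.2449, ẋ = -0.8805

phase 1: p=-0.1126, T=0.388, ωT=1.456668, cosh=2.262324, sinh=2.029313; start (x,ẋ)=(-0.019500, 0.057900) → end (x,ẋ)=(0.129319, 0.840285)
phase 2: p=0.3364, T=0.511, ωT=1.918447, cosh=3.478605, sinh=3.331771; start (x,ẋ)=(0.129319, 0.840285) → end (x,ẋ)=(0.361762, 0.332755)
phase 3: p=0.5050, T=0.587, ωT=2.203774, cosh=4.584762, sinh=4.474377; start (x,ẋ)=(0.361762, 0.332755) → end (x,ẋ)=(0.244866, -0.880529)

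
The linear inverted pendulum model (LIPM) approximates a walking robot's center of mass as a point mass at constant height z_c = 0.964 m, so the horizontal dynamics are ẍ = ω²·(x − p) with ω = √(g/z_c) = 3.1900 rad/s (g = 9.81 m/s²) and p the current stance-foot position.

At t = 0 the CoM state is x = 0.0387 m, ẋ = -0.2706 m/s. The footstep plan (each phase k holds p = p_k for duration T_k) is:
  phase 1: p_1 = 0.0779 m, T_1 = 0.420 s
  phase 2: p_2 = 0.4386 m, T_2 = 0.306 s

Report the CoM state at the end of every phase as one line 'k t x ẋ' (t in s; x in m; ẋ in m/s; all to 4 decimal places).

1 0.4200 -0.1529 -0.7744
2 0.7260 -0.7343 -3.3223

phase 1: p=0.0779, T=0.420, ωT=1.339800, cosh=2.040089, sinh=1.778191; start (x,ẋ)=(0.038700, -0.270600) → end (x,ẋ)=(-0.152911, -0.774407)
phase 2: p=0.4386, T=0.306, ωT=0.976140, cosh=1.515477, sinh=1.138714; start (x,ẋ)=(-0.152911, -0.774407) → end (x,ẋ)=(-0.734257, -3.322260)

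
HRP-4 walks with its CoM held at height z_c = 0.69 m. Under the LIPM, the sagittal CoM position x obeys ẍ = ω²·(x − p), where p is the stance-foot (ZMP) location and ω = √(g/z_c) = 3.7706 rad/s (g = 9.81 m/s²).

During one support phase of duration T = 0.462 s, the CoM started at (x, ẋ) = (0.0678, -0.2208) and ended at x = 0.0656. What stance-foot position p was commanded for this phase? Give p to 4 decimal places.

ωT = 3.7706·0.462 = 1.742017; cosh(ωT) = 2.942007, sinh(ωT) = 2.766841
x(T) = p + (x₀−p)·cosh(ωT) + (ẋ₀/ω)·sinh(ωT) ⇒ p·(1 − cosh) = x(T) − x₀·cosh − (ẋ₀/ω)·sinh
numerator   = 0.0656 − (0.0678)·2.942007 − (-0.2208/3.7706)·2.766841 = 0.028153
denominator = 1 − 2.942007 = -1.942007
p = 0.028153 / -1.942007 = -0.0145

p = -0.0145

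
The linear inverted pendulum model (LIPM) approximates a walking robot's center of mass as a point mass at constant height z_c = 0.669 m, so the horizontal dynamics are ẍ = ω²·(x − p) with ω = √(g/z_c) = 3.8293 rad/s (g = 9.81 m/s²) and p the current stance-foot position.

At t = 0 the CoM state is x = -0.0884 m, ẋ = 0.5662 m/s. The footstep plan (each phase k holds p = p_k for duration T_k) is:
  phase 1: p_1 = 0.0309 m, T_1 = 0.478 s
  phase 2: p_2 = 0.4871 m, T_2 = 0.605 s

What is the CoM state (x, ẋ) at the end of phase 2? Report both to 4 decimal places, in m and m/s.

x = -0.9477, ẋ = -5.3060

phase 1: p=0.0309, T=0.478, ωT=1.830405, cosh=3.198381, sinh=3.038033; start (x,ẋ)=(-0.088400, 0.566200) → end (x,ẋ)=(0.098536, 0.423042)
phase 2: p=0.4871, T=0.605, ωT=2.316726, cosh=5.120507, sinh=5.021911; start (x,ẋ)=(0.098536, 0.423042) → end (x,ẋ)=(-0.947747, -5.306044)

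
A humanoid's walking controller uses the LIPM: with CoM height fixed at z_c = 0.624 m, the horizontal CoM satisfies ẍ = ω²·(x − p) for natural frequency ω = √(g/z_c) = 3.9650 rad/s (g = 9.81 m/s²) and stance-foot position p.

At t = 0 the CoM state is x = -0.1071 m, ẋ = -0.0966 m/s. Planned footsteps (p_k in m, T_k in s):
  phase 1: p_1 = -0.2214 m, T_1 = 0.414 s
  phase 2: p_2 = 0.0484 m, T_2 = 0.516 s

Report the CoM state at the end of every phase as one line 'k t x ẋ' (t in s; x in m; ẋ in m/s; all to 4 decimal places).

1 0.4140 0.0242 0.8673
2 0.9300 0.7852 3.0460

phase 1: p=-0.2214, T=0.414, ωT=1.641510, cosh=2.678324, sinh=2.484636; start (x,ẋ)=(-0.107100, -0.096600) → end (x,ẋ)=(0.024199, 0.867310)
phase 2: p=0.0484, T=0.516, ωT=2.045940, cosh=3.932843, sinh=3.803584; start (x,ẋ)=(0.024199, 0.867310) → end (x,ẋ)=(0.785222, 3.046009)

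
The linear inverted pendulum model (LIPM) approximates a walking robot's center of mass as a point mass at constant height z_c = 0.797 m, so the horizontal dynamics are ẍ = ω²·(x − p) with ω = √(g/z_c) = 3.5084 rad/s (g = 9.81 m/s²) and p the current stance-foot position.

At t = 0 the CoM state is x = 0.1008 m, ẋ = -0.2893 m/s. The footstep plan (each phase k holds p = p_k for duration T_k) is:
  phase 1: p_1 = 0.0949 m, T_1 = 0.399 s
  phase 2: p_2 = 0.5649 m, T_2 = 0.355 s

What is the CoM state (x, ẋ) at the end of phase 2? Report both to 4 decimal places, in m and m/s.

x = -0.8554, ẋ = -4.5305

phase 1: p=0.0949, T=0.399, ωT=1.399852, cosh=2.150616, sinh=1.903982; start (x,ẋ)=(0.100800, -0.289300) → end (x,ẋ)=(-0.049412, -0.582762)
phase 2: p=0.5649, T=0.355, ωT=1.245482, cosh=1.881206, sinh=1.593404; start (x,ẋ)=(-0.049412, -0.582762) → end (x,ẋ)=(-0.855420, -4.530483)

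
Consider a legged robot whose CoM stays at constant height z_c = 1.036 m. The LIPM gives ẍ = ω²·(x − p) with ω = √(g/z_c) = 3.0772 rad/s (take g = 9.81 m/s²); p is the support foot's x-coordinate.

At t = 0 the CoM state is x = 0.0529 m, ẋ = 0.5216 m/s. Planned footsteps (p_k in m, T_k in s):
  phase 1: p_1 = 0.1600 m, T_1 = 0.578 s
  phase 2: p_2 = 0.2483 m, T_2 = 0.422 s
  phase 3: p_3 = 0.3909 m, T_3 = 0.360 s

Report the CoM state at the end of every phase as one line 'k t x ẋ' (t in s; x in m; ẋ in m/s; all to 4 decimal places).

1 0.5780 0.3214 0.6404
2 1.0000 0.7451 1.6422
3 1.3600 1.7054 4.2273

phase 1: p=0.1600, T=0.578, ωT=1.778622, cosh=3.045280, sinh=2.876409; start (x,ẋ)=(0.052900, 0.521600) → end (x,ẋ)=(0.321415, 0.640445)
phase 2: p=0.2483, T=0.422, ωT=1.298578, cosh=1.968502, sinh=1.695582; start (x,ẋ)=(0.321415, 0.640445) → end (x,ẋ)=(0.745123, 1.642208)
phase 3: p=0.3909, T=0.360, ωT=1.107792, cosh=1.678977, sinh=1.348689; start (x,ẋ)=(0.745123, 1.642208) → end (x,ẋ)=(1.705386, 4.227319)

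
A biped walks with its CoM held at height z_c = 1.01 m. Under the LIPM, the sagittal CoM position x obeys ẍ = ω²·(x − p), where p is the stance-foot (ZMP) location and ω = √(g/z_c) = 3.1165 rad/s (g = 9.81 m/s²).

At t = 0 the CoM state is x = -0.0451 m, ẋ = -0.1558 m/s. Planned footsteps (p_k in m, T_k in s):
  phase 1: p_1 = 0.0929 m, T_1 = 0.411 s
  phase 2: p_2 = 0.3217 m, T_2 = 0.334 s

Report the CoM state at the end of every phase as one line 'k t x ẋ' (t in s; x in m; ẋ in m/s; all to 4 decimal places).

phase 1: p=0.0929, T=0.411, ωT=1.280881, cosh=1.938802, sinh=1.661010; start (x,ẋ)=(-0.045100, -0.155800) → end (x,ẋ)=(-0.257692, -1.016427)
phase 2: p=0.3217, T=0.334, ωT=1.040911, cosh=1.592464, sinh=1.239331; start (x,ẋ)=(-0.257692, -1.016427) → end (x,ẋ)=(-1.005161, -3.856453)

1 0.4110 -0.2577 -1.0164
2 0.7450 -1.0052 -3.8565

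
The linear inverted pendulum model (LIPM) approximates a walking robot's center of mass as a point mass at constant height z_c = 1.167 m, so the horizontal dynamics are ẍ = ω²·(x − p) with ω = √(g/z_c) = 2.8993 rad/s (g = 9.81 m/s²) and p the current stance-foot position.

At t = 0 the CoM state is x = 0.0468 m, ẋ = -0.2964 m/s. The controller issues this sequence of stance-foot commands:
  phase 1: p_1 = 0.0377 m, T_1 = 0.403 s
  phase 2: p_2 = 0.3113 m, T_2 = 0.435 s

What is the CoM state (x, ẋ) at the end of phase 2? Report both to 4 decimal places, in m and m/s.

phase 1: p=0.0377, T=0.403, ωT=1.168418, cosh=1.763879, sinh=1.453020; start (x,ẋ)=(0.046800, -0.296400) → end (x,ẋ)=(-0.094793, -0.484478)
phase 2: p=0.3113, T=0.435, ωT=1.261196, cosh=1.906477, sinh=1.623162; start (x,ẋ)=(-0.094793, -0.484478) → end (x,ẋ)=(-0.734140, -2.834734)

x = -0.7341, ẋ = -2.8347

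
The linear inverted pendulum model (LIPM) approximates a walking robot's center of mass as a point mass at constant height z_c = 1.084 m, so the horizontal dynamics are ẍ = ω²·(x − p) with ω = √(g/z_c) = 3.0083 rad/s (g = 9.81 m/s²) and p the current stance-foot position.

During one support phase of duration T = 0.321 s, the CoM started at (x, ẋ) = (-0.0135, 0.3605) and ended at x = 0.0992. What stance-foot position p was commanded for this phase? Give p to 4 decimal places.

p = 0.0299

ωT = 3.0083·0.321 = 0.965664; cosh(ωT) = 1.503631, sinh(ωT) = 1.122901
x(T) = p + (x₀−p)·cosh(ωT) + (ẋ₀/ω)·sinh(ωT) ⇒ p·(1 − cosh) = x(T) − x₀·cosh − (ẋ₀/ω)·sinh
numerator   = 0.0992 − (-0.0135)·1.503631 − (0.3605/3.0083)·1.122901 = -0.015064
denominator = 1 − 1.503631 = -0.503631
p = -0.015064 / -0.503631 = 0.0299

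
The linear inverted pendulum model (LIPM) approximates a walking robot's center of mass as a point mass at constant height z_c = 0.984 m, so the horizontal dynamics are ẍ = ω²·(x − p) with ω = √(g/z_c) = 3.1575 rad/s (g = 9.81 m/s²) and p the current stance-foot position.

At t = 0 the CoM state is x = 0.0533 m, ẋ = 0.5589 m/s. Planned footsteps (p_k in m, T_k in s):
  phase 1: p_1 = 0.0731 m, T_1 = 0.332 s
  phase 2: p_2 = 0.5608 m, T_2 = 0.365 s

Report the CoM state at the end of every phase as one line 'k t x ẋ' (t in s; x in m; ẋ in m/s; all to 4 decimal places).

1 0.3320 0.2628 0.8169
2 0.6970 0.4108 0.0815

phase 1: p=0.0731, T=0.332, ωT=1.048290, cosh=1.601653, sinh=1.251116; start (x,ẋ)=(0.053300, 0.558900) → end (x,ẋ)=(0.262844, 0.816946)
phase 2: p=0.5608, T=0.365, ωT=1.152488, cosh=1.740954, sinh=1.425104; start (x,ẋ)=(0.262844, 0.816946) → end (x,ẋ)=(0.410792, 0.081532)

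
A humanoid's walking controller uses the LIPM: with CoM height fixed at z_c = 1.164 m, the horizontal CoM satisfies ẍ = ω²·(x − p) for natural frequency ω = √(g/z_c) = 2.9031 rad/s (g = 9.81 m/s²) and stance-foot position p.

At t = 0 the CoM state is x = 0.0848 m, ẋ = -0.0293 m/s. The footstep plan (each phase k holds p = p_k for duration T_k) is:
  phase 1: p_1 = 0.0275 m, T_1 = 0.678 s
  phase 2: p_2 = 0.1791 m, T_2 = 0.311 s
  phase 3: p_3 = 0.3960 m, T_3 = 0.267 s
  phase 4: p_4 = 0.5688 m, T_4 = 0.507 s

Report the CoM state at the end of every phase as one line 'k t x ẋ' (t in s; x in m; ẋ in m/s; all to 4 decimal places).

1 0.6780 0.2012 0.4769
2 0.9890 0.3801 0.7508
3 1.2560 0.5962 0.9484
4 1.7630 1.3060 2.3395

phase 1: p=0.0275, T=0.678, ωT=1.968302, cosh=3.649102, sinh=3.509408; start (x,ẋ)=(0.084800, -0.029300) → end (x,ẋ)=(0.201174, 0.476863)
phase 2: p=0.1791, T=0.311, ωT=0.902864, cosh=1.436032, sinh=1.030625; start (x,ẋ)=(0.201174, 0.476863) → end (x,ẋ)=(0.380090, 0.750837)
phase 3: p=0.3960, T=0.267, ωT=0.775128, cosh=1.315757, sinh=0.855112; start (x,ẋ)=(0.380090, 0.750837) → end (x,ẋ)=(0.596226, 0.948423)
phase 4: p=0.5688, T=0.507, ωT=1.471872, cosh=2.293439, sinh=2.063944; start (x,ẋ)=(0.596226, 0.948423) → end (x,ẋ)=(1.305976, 2.339483)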